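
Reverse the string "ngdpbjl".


Input: ngdpbjl
Reading characters right to left:
  Position 6: 'l'
  Position 5: 'j'
  Position 4: 'b'
  Position 3: 'p'
  Position 2: 'd'
  Position 1: 'g'
  Position 0: 'n'
Reversed: ljbpdgn

ljbpdgn


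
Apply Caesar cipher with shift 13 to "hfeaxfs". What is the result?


Caesar cipher: shift "hfeaxfs" by 13
  'h' (pos 7) + 13 = pos 20 = 'u'
  'f' (pos 5) + 13 = pos 18 = 's'
  'e' (pos 4) + 13 = pos 17 = 'r'
  'a' (pos 0) + 13 = pos 13 = 'n'
  'x' (pos 23) + 13 = pos 10 = 'k'
  'f' (pos 5) + 13 = pos 18 = 's'
  's' (pos 18) + 13 = pos 5 = 'f'
Result: usrnksf

usrnksf


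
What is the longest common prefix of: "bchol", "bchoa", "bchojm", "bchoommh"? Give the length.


Words: bchol, bchoa, bchojm, bchoommh
  Position 0: all 'b' => match
  Position 1: all 'c' => match
  Position 2: all 'h' => match
  Position 3: all 'o' => match
  Position 4: ('l', 'a', 'j', 'o') => mismatch, stop
LCP = "bcho" (length 4)

4


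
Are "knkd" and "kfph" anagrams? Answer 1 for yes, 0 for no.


Strings: "knkd", "kfph"
Sorted first:  dkkn
Sorted second: fhkp
Differ at position 0: 'd' vs 'f' => not anagrams

0


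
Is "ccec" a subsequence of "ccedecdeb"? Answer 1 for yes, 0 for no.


Check if "ccec" is a subsequence of "ccedecdeb"
Greedy scan:
  Position 0 ('c'): matches sub[0] = 'c'
  Position 1 ('c'): matches sub[1] = 'c'
  Position 2 ('e'): matches sub[2] = 'e'
  Position 3 ('d'): no match needed
  Position 4 ('e'): no match needed
  Position 5 ('c'): matches sub[3] = 'c'
  Position 6 ('d'): no match needed
  Position 7 ('e'): no match needed
  Position 8 ('b'): no match needed
All 4 characters matched => is a subsequence

1


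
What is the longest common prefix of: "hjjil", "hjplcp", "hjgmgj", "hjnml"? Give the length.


Words: hjjil, hjplcp, hjgmgj, hjnml
  Position 0: all 'h' => match
  Position 1: all 'j' => match
  Position 2: ('j', 'p', 'g', 'n') => mismatch, stop
LCP = "hj" (length 2)

2


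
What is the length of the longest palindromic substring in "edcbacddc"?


Input: "edcbacddc"
Checking substrings for palindromes:
  [5:9] "cddc" (len 4) => palindrome
  [6:8] "dd" (len 2) => palindrome
Longest palindromic substring: "cddc" with length 4

4


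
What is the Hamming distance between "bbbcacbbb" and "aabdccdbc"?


Comparing "bbbcacbbb" and "aabdccdbc" position by position:
  Position 0: 'b' vs 'a' => differ
  Position 1: 'b' vs 'a' => differ
  Position 2: 'b' vs 'b' => same
  Position 3: 'c' vs 'd' => differ
  Position 4: 'a' vs 'c' => differ
  Position 5: 'c' vs 'c' => same
  Position 6: 'b' vs 'd' => differ
  Position 7: 'b' vs 'b' => same
  Position 8: 'b' vs 'c' => differ
Total differences (Hamming distance): 6

6


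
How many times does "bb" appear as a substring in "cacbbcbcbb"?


Searching for "bb" in "cacbbcbcbb"
Scanning each position:
  Position 0: "ca" => no
  Position 1: "ac" => no
  Position 2: "cb" => no
  Position 3: "bb" => MATCH
  Position 4: "bc" => no
  Position 5: "cb" => no
  Position 6: "bc" => no
  Position 7: "cb" => no
  Position 8: "bb" => MATCH
Total occurrences: 2

2


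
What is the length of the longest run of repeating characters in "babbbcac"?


Input: "babbbcac"
Scanning for longest run:
  Position 1 ('a'): new char, reset run to 1
  Position 2 ('b'): new char, reset run to 1
  Position 3 ('b'): continues run of 'b', length=2
  Position 4 ('b'): continues run of 'b', length=3
  Position 5 ('c'): new char, reset run to 1
  Position 6 ('a'): new char, reset run to 1
  Position 7 ('c'): new char, reset run to 1
Longest run: 'b' with length 3

3


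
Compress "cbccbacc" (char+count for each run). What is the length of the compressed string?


Input: cbccbacc
Runs:
  'c' x 1 => "c1"
  'b' x 1 => "b1"
  'c' x 2 => "c2"
  'b' x 1 => "b1"
  'a' x 1 => "a1"
  'c' x 2 => "c2"
Compressed: "c1b1c2b1a1c2"
Compressed length: 12

12


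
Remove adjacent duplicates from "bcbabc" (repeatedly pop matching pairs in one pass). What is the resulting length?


Input: bcbabc
Stack-based adjacent duplicate removal:
  Read 'b': push. Stack: b
  Read 'c': push. Stack: bc
  Read 'b': push. Stack: bcb
  Read 'a': push. Stack: bcba
  Read 'b': push. Stack: bcbab
  Read 'c': push. Stack: bcbabc
Final stack: "bcbabc" (length 6)

6


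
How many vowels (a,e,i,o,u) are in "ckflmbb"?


Input: ckflmbb
Checking each character:
  'c' at position 0: consonant
  'k' at position 1: consonant
  'f' at position 2: consonant
  'l' at position 3: consonant
  'm' at position 4: consonant
  'b' at position 5: consonant
  'b' at position 6: consonant
Total vowels: 0

0


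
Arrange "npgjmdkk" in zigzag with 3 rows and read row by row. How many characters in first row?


Zigzag "npgjmdkk" into 3 rows:
Placing characters:
  'n' => row 0
  'p' => row 1
  'g' => row 2
  'j' => row 1
  'm' => row 0
  'd' => row 1
  'k' => row 2
  'k' => row 1
Rows:
  Row 0: "nm"
  Row 1: "pjdk"
  Row 2: "gk"
First row length: 2

2


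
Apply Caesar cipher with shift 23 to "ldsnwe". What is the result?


Caesar cipher: shift "ldsnwe" by 23
  'l' (pos 11) + 23 = pos 8 = 'i'
  'd' (pos 3) + 23 = pos 0 = 'a'
  's' (pos 18) + 23 = pos 15 = 'p'
  'n' (pos 13) + 23 = pos 10 = 'k'
  'w' (pos 22) + 23 = pos 19 = 't'
  'e' (pos 4) + 23 = pos 1 = 'b'
Result: iapktb

iapktb


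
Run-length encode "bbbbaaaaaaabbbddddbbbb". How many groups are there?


Input: bbbbaaaaaaabbbddddbbbb
Scanning for consecutive runs:
  Group 1: 'b' x 4 (positions 0-3)
  Group 2: 'a' x 7 (positions 4-10)
  Group 3: 'b' x 3 (positions 11-13)
  Group 4: 'd' x 4 (positions 14-17)
  Group 5: 'b' x 4 (positions 18-21)
Total groups: 5

5


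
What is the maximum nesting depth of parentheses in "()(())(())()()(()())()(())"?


Input: "()(())(())()()(()())()(())"
Tracking depth:
  Position 0 '(': depth becomes 1
  Position 1 ')': depth becomes 0
  Position 2 '(': depth becomes 1
  Position 3 '(': depth becomes 2
  Position 4 ')': depth becomes 1
  Position 5 ')': depth becomes 0
  Position 6 '(': depth becomes 1
  Position 7 '(': depth becomes 2
  Position 8 ')': depth becomes 1
  Position 9 ')': depth becomes 0
  Position 10 '(': depth becomes 1
  Position 11 ')': depth becomes 0
  Position 12 '(': depth becomes 1
  Position 13 ')': depth becomes 0
  Position 14 '(': depth becomes 1
  Position 15 '(': depth becomes 2
  Position 16 ')': depth becomes 1
  Position 17 '(': depth becomes 2
  Position 18 ')': depth becomes 1
  Position 19 ')': depth becomes 0
  Position 20 '(': depth becomes 1
  Position 21 ')': depth becomes 0
  Position 22 '(': depth becomes 1
  Position 23 '(': depth becomes 2
  Position 24 ')': depth becomes 1
  Position 25 ')': depth becomes 0
Maximum depth reached: 2

2


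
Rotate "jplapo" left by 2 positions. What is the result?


Input: "jplapo", rotate left by 2
First 2 characters: "jp"
Remaining characters: "lapo"
Concatenate remaining + first: "lapo" + "jp" = "lapojp"

lapojp


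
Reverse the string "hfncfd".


Input: hfncfd
Reading characters right to left:
  Position 5: 'd'
  Position 4: 'f'
  Position 3: 'c'
  Position 2: 'n'
  Position 1: 'f'
  Position 0: 'h'
Reversed: dfcnfh

dfcnfh


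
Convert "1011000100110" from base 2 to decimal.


Input: "1011000100110" in base 2
Positional expansion:
  Digit '1' (value 1) x 2^12 = 4096
  Digit '0' (value 0) x 2^11 = 0
  Digit '1' (value 1) x 2^10 = 1024
  Digit '1' (value 1) x 2^9 = 512
  Digit '0' (value 0) x 2^8 = 0
  Digit '0' (value 0) x 2^7 = 0
  Digit '0' (value 0) x 2^6 = 0
  Digit '1' (value 1) x 2^5 = 32
  Digit '0' (value 0) x 2^4 = 0
  Digit '0' (value 0) x 2^3 = 0
  Digit '1' (value 1) x 2^2 = 4
  Digit '1' (value 1) x 2^1 = 2
  Digit '0' (value 0) x 2^0 = 0
Sum = 5670

5670


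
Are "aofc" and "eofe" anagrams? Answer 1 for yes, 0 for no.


Strings: "aofc", "eofe"
Sorted first:  acfo
Sorted second: eefo
Differ at position 0: 'a' vs 'e' => not anagrams

0


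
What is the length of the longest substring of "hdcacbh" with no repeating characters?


Input: "hdcacbh"
Sliding window (track last position of each char):
  Position 0 ('h'): window [0,0] length 1 -- new best
  Position 1 ('d'): window [0,1] length 2 -- new best
  Position 2 ('c'): window [0,2] length 3 -- new best
  Position 3 ('a'): window [0,3] length 4 -- new best
  Position 4 ('c'): repeat (last at 2), move window start to 3
  Position 4 ('c'): window [3,4] length 2
  Position 5 ('b'): window [3,5] length 3
  Position 6 ('h'): window [3,6] length 4
Longest substring with no repeats: "hdca" with length 4

4


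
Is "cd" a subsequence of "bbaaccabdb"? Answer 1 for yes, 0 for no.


Check if "cd" is a subsequence of "bbaaccabdb"
Greedy scan:
  Position 0 ('b'): no match needed
  Position 1 ('b'): no match needed
  Position 2 ('a'): no match needed
  Position 3 ('a'): no match needed
  Position 4 ('c'): matches sub[0] = 'c'
  Position 5 ('c'): no match needed
  Position 6 ('a'): no match needed
  Position 7 ('b'): no match needed
  Position 8 ('d'): matches sub[1] = 'd'
  Position 9 ('b'): no match needed
All 2 characters matched => is a subsequence

1


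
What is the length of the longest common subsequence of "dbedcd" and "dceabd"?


LCS of "dbedcd" and "dceabd"
DP table:
           d    c    e    a    b    d
      0    0    0    0    0    0    0
  d   0    1    1    1    1    1    1
  b   0    1    1    1    1    2    2
  e   0    1    1    2    2    2    2
  d   0    1    1    2    2    2    3
  c   0    1    2    2    2    2    3
  d   0    1    2    2    2    2    3
LCS length = dp[6][6] = 3

3


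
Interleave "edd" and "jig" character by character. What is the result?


Interleaving "edd" and "jig":
  Position 0: 'e' from first, 'j' from second => "ej"
  Position 1: 'd' from first, 'i' from second => "di"
  Position 2: 'd' from first, 'g' from second => "dg"
Result: ejdidg

ejdidg


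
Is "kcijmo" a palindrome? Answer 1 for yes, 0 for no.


Input: kcijmo
Reversed: omjick
  Compare pos 0 ('k') with pos 5 ('o'): MISMATCH
  Compare pos 1 ('c') with pos 4 ('m'): MISMATCH
  Compare pos 2 ('i') with pos 3 ('j'): MISMATCH
Result: not a palindrome

0


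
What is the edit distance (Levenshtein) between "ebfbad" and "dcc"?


Computing edit distance: "ebfbad" -> "dcc"
DP table:
           d    c    c
      0    1    2    3
  e   1    1    2    3
  b   2    2    2    3
  f   3    3    3    3
  b   4    4    4    4
  a   5    5    5    5
  d   6    5    6    6
Edit distance = dp[6][3] = 6

6


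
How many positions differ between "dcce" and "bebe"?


Comparing "dcce" and "bebe" position by position:
  Position 0: 'd' vs 'b' => DIFFER
  Position 1: 'c' vs 'e' => DIFFER
  Position 2: 'c' vs 'b' => DIFFER
  Position 3: 'e' vs 'e' => same
Positions that differ: 3

3


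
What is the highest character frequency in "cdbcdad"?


Input: cdbcdad
Character counts:
  'a': 1
  'b': 1
  'c': 2
  'd': 3
Maximum frequency: 3

3


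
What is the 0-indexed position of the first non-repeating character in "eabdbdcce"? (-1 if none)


Input: eabdbdcce
Character frequencies:
  'a': 1
  'b': 2
  'c': 2
  'd': 2
  'e': 2
Scanning left to right for freq == 1:
  Position 0 ('e'): freq=2, skip
  Position 1 ('a'): unique! => answer = 1

1


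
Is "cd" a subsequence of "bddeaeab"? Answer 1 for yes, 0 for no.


Check if "cd" is a subsequence of "bddeaeab"
Greedy scan:
  Position 0 ('b'): no match needed
  Position 1 ('d'): no match needed
  Position 2 ('d'): no match needed
  Position 3 ('e'): no match needed
  Position 4 ('a'): no match needed
  Position 5 ('e'): no match needed
  Position 6 ('a'): no match needed
  Position 7 ('b'): no match needed
Only matched 0/2 characters => not a subsequence

0


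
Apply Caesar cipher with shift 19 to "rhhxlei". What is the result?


Caesar cipher: shift "rhhxlei" by 19
  'r' (pos 17) + 19 = pos 10 = 'k'
  'h' (pos 7) + 19 = pos 0 = 'a'
  'h' (pos 7) + 19 = pos 0 = 'a'
  'x' (pos 23) + 19 = pos 16 = 'q'
  'l' (pos 11) + 19 = pos 4 = 'e'
  'e' (pos 4) + 19 = pos 23 = 'x'
  'i' (pos 8) + 19 = pos 1 = 'b'
Result: kaaqexb

kaaqexb


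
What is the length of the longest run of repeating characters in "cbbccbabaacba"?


Input: "cbbccbabaacba"
Scanning for longest run:
  Position 1 ('b'): new char, reset run to 1
  Position 2 ('b'): continues run of 'b', length=2
  Position 3 ('c'): new char, reset run to 1
  Position 4 ('c'): continues run of 'c', length=2
  Position 5 ('b'): new char, reset run to 1
  Position 6 ('a'): new char, reset run to 1
  Position 7 ('b'): new char, reset run to 1
  Position 8 ('a'): new char, reset run to 1
  Position 9 ('a'): continues run of 'a', length=2
  Position 10 ('c'): new char, reset run to 1
  Position 11 ('b'): new char, reset run to 1
  Position 12 ('a'): new char, reset run to 1
Longest run: 'b' with length 2

2


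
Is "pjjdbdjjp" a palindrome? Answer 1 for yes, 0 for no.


Input: pjjdbdjjp
Reversed: pjjdbdjjp
  Compare pos 0 ('p') with pos 8 ('p'): match
  Compare pos 1 ('j') with pos 7 ('j'): match
  Compare pos 2 ('j') with pos 6 ('j'): match
  Compare pos 3 ('d') with pos 5 ('d'): match
Result: palindrome

1


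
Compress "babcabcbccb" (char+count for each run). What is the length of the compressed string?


Input: babcabcbccb
Runs:
  'b' x 1 => "b1"
  'a' x 1 => "a1"
  'b' x 1 => "b1"
  'c' x 1 => "c1"
  'a' x 1 => "a1"
  'b' x 1 => "b1"
  'c' x 1 => "c1"
  'b' x 1 => "b1"
  'c' x 2 => "c2"
  'b' x 1 => "b1"
Compressed: "b1a1b1c1a1b1c1b1c2b1"
Compressed length: 20

20


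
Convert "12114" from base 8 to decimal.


Input: "12114" in base 8
Positional expansion:
  Digit '1' (value 1) x 8^4 = 4096
  Digit '2' (value 2) x 8^3 = 1024
  Digit '1' (value 1) x 8^2 = 64
  Digit '1' (value 1) x 8^1 = 8
  Digit '4' (value 4) x 8^0 = 4
Sum = 5196

5196


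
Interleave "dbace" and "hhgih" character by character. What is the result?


Interleaving "dbace" and "hhgih":
  Position 0: 'd' from first, 'h' from second => "dh"
  Position 1: 'b' from first, 'h' from second => "bh"
  Position 2: 'a' from first, 'g' from second => "ag"
  Position 3: 'c' from first, 'i' from second => "ci"
  Position 4: 'e' from first, 'h' from second => "eh"
Result: dhbhagcieh

dhbhagcieh


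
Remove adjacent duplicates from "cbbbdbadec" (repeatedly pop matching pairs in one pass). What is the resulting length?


Input: cbbbdbadec
Stack-based adjacent duplicate removal:
  Read 'c': push. Stack: c
  Read 'b': push. Stack: cb
  Read 'b': matches stack top 'b' => pop. Stack: c
  Read 'b': push. Stack: cb
  Read 'd': push. Stack: cbd
  Read 'b': push. Stack: cbdb
  Read 'a': push. Stack: cbdba
  Read 'd': push. Stack: cbdbad
  Read 'e': push. Stack: cbdbade
  Read 'c': push. Stack: cbdbadec
Final stack: "cbdbadec" (length 8)

8


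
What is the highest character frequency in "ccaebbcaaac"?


Input: ccaebbcaaac
Character counts:
  'a': 4
  'b': 2
  'c': 4
  'e': 1
Maximum frequency: 4

4


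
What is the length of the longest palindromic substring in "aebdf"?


Input: "aebdf"
Checking substrings for palindromes:
  No multi-char palindromic substrings found
Longest palindromic substring: "a" with length 1

1


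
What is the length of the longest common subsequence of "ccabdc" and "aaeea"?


LCS of "ccabdc" and "aaeea"
DP table:
           a    a    e    e    a
      0    0    0    0    0    0
  c   0    0    0    0    0    0
  c   0    0    0    0    0    0
  a   0    1    1    1    1    1
  b   0    1    1    1    1    1
  d   0    1    1    1    1    1
  c   0    1    1    1    1    1
LCS length = dp[6][5] = 1

1


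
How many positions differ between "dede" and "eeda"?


Comparing "dede" and "eeda" position by position:
  Position 0: 'd' vs 'e' => DIFFER
  Position 1: 'e' vs 'e' => same
  Position 2: 'd' vs 'd' => same
  Position 3: 'e' vs 'a' => DIFFER
Positions that differ: 2

2


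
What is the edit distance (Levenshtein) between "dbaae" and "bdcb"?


Computing edit distance: "dbaae" -> "bdcb"
DP table:
           b    d    c    b
      0    1    2    3    4
  d   1    1    1    2    3
  b   2    1    2    2    2
  a   3    2    2    3    3
  a   4    3    3    3    4
  e   5    4    4    4    4
Edit distance = dp[5][4] = 4

4


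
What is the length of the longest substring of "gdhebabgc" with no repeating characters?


Input: "gdhebabgc"
Sliding window (track last position of each char):
  Position 0 ('g'): window [0,0] length 1 -- new best
  Position 1 ('d'): window [0,1] length 2 -- new best
  Position 2 ('h'): window [0,2] length 3 -- new best
  Position 3 ('e'): window [0,3] length 4 -- new best
  Position 4 ('b'): window [0,4] length 5 -- new best
  Position 5 ('a'): window [0,5] length 6 -- new best
  Position 6 ('b'): repeat (last at 4), move window start to 5
  Position 6 ('b'): window [5,6] length 2
  Position 7 ('g'): window [5,7] length 3
  Position 8 ('c'): window [5,8] length 4
Longest substring with no repeats: "gdheba" with length 6

6


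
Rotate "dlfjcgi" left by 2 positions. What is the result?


Input: "dlfjcgi", rotate left by 2
First 2 characters: "dl"
Remaining characters: "fjcgi"
Concatenate remaining + first: "fjcgi" + "dl" = "fjcgidl"

fjcgidl


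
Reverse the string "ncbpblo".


Input: ncbpblo
Reading characters right to left:
  Position 6: 'o'
  Position 5: 'l'
  Position 4: 'b'
  Position 3: 'p'
  Position 2: 'b'
  Position 1: 'c'
  Position 0: 'n'
Reversed: olbpbcn

olbpbcn


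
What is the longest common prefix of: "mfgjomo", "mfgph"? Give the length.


Words: mfgjomo, mfgph
  Position 0: all 'm' => match
  Position 1: all 'f' => match
  Position 2: all 'g' => match
  Position 3: ('j', 'p') => mismatch, stop
LCP = "mfg" (length 3)

3


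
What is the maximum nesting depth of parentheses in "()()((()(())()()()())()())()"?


Input: "()()((()(())()()()())()())()"
Tracking depth:
  Position 0 '(': depth becomes 1
  Position 1 ')': depth becomes 0
  Position 2 '(': depth becomes 1
  Position 3 ')': depth becomes 0
  Position 4 '(': depth becomes 1
  Position 5 '(': depth becomes 2
  Position 6 '(': depth becomes 3
  Position 7 ')': depth becomes 2
  Position 8 '(': depth becomes 3
  Position 9 '(': depth becomes 4
  Position 10 ')': depth becomes 3
  Position 11 ')': depth becomes 2
  Position 12 '(': depth becomes 3
  Position 13 ')': depth becomes 2
  Position 14 '(': depth becomes 3
  Position 15 ')': depth becomes 2
  Position 16 '(': depth becomes 3
  Position 17 ')': depth becomes 2
  Position 18 '(': depth becomes 3
  Position 19 ')': depth becomes 2
  Position 20 ')': depth becomes 1
  Position 21 '(': depth becomes 2
  Position 22 ')': depth becomes 1
  Position 23 '(': depth becomes 2
  Position 24 ')': depth becomes 1
  Position 25 ')': depth becomes 0
  Position 26 '(': depth becomes 1
  Position 27 ')': depth becomes 0
Maximum depth reached: 4

4


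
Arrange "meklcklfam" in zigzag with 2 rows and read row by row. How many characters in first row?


Zigzag "meklcklfam" into 2 rows:
Placing characters:
  'm' => row 0
  'e' => row 1
  'k' => row 0
  'l' => row 1
  'c' => row 0
  'k' => row 1
  'l' => row 0
  'f' => row 1
  'a' => row 0
  'm' => row 1
Rows:
  Row 0: "mkcla"
  Row 1: "elkfm"
First row length: 5

5


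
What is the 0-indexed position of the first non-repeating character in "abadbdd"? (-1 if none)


Input: abadbdd
Character frequencies:
  'a': 2
  'b': 2
  'd': 3
Scanning left to right for freq == 1:
  Position 0 ('a'): freq=2, skip
  Position 1 ('b'): freq=2, skip
  Position 2 ('a'): freq=2, skip
  Position 3 ('d'): freq=3, skip
  Position 4 ('b'): freq=2, skip
  Position 5 ('d'): freq=3, skip
  Position 6 ('d'): freq=3, skip
  No unique character found => answer = -1

-1


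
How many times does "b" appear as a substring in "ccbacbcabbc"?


Searching for "b" in "ccbacbcabbc"
Scanning each position:
  Position 0: "c" => no
  Position 1: "c" => no
  Position 2: "b" => MATCH
  Position 3: "a" => no
  Position 4: "c" => no
  Position 5: "b" => MATCH
  Position 6: "c" => no
  Position 7: "a" => no
  Position 8: "b" => MATCH
  Position 9: "b" => MATCH
  Position 10: "c" => no
Total occurrences: 4

4


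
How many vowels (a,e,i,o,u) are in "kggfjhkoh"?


Input: kggfjhkoh
Checking each character:
  'k' at position 0: consonant
  'g' at position 1: consonant
  'g' at position 2: consonant
  'f' at position 3: consonant
  'j' at position 4: consonant
  'h' at position 5: consonant
  'k' at position 6: consonant
  'o' at position 7: vowel (running total: 1)
  'h' at position 8: consonant
Total vowels: 1

1


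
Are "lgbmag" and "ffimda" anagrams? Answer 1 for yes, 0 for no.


Strings: "lgbmag", "ffimda"
Sorted first:  abgglm
Sorted second: adffim
Differ at position 1: 'b' vs 'd' => not anagrams

0


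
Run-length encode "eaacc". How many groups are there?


Input: eaacc
Scanning for consecutive runs:
  Group 1: 'e' x 1 (positions 0-0)
  Group 2: 'a' x 2 (positions 1-2)
  Group 3: 'c' x 2 (positions 3-4)
Total groups: 3

3


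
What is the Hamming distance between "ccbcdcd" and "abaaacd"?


Comparing "ccbcdcd" and "abaaacd" position by position:
  Position 0: 'c' vs 'a' => differ
  Position 1: 'c' vs 'b' => differ
  Position 2: 'b' vs 'a' => differ
  Position 3: 'c' vs 'a' => differ
  Position 4: 'd' vs 'a' => differ
  Position 5: 'c' vs 'c' => same
  Position 6: 'd' vs 'd' => same
Total differences (Hamming distance): 5

5


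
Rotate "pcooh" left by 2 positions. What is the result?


Input: "pcooh", rotate left by 2
First 2 characters: "pc"
Remaining characters: "ooh"
Concatenate remaining + first: "ooh" + "pc" = "oohpc"

oohpc


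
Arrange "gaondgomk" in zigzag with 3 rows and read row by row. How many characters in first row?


Zigzag "gaondgomk" into 3 rows:
Placing characters:
  'g' => row 0
  'a' => row 1
  'o' => row 2
  'n' => row 1
  'd' => row 0
  'g' => row 1
  'o' => row 2
  'm' => row 1
  'k' => row 0
Rows:
  Row 0: "gdk"
  Row 1: "angm"
  Row 2: "oo"
First row length: 3

3


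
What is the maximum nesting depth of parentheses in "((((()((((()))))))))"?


Input: "((((()((((()))))))))"
Tracking depth:
  Position 0 '(': depth becomes 1
  Position 1 '(': depth becomes 2
  Position 2 '(': depth becomes 3
  Position 3 '(': depth becomes 4
  Position 4 '(': depth becomes 5
  Position 5 ')': depth becomes 4
  Position 6 '(': depth becomes 5
  Position 7 '(': depth becomes 6
  Position 8 '(': depth becomes 7
  Position 9 '(': depth becomes 8
  Position 10 '(': depth becomes 9
  Position 11 ')': depth becomes 8
  Position 12 ')': depth becomes 7
  Position 13 ')': depth becomes 6
  Position 14 ')': depth becomes 5
  Position 15 ')': depth becomes 4
  Position 16 ')': depth becomes 3
  Position 17 ')': depth becomes 2
  Position 18 ')': depth becomes 1
  Position 19 ')': depth becomes 0
Maximum depth reached: 9

9


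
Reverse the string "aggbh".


Input: aggbh
Reading characters right to left:
  Position 4: 'h'
  Position 3: 'b'
  Position 2: 'g'
  Position 1: 'g'
  Position 0: 'a'
Reversed: hbgga

hbgga


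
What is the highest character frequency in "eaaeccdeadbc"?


Input: eaaeccdeadbc
Character counts:
  'a': 3
  'b': 1
  'c': 3
  'd': 2
  'e': 3
Maximum frequency: 3

3


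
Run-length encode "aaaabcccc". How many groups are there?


Input: aaaabcccc
Scanning for consecutive runs:
  Group 1: 'a' x 4 (positions 0-3)
  Group 2: 'b' x 1 (positions 4-4)
  Group 3: 'c' x 4 (positions 5-8)
Total groups: 3

3


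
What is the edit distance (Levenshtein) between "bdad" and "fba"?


Computing edit distance: "bdad" -> "fba"
DP table:
           f    b    a
      0    1    2    3
  b   1    1    1    2
  d   2    2    2    2
  a   3    3    3    2
  d   4    4    4    3
Edit distance = dp[4][3] = 3

3


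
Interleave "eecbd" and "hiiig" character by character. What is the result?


Interleaving "eecbd" and "hiiig":
  Position 0: 'e' from first, 'h' from second => "eh"
  Position 1: 'e' from first, 'i' from second => "ei"
  Position 2: 'c' from first, 'i' from second => "ci"
  Position 3: 'b' from first, 'i' from second => "bi"
  Position 4: 'd' from first, 'g' from second => "dg"
Result: eheicibidg

eheicibidg


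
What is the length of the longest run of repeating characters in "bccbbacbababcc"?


Input: "bccbbacbababcc"
Scanning for longest run:
  Position 1 ('c'): new char, reset run to 1
  Position 2 ('c'): continues run of 'c', length=2
  Position 3 ('b'): new char, reset run to 1
  Position 4 ('b'): continues run of 'b', length=2
  Position 5 ('a'): new char, reset run to 1
  Position 6 ('c'): new char, reset run to 1
  Position 7 ('b'): new char, reset run to 1
  Position 8 ('a'): new char, reset run to 1
  Position 9 ('b'): new char, reset run to 1
  Position 10 ('a'): new char, reset run to 1
  Position 11 ('b'): new char, reset run to 1
  Position 12 ('c'): new char, reset run to 1
  Position 13 ('c'): continues run of 'c', length=2
Longest run: 'c' with length 2

2


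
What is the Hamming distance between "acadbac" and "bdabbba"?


Comparing "acadbac" and "bdabbba" position by position:
  Position 0: 'a' vs 'b' => differ
  Position 1: 'c' vs 'd' => differ
  Position 2: 'a' vs 'a' => same
  Position 3: 'd' vs 'b' => differ
  Position 4: 'b' vs 'b' => same
  Position 5: 'a' vs 'b' => differ
  Position 6: 'c' vs 'a' => differ
Total differences (Hamming distance): 5

5


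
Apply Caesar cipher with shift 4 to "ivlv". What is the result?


Caesar cipher: shift "ivlv" by 4
  'i' (pos 8) + 4 = pos 12 = 'm'
  'v' (pos 21) + 4 = pos 25 = 'z'
  'l' (pos 11) + 4 = pos 15 = 'p'
  'v' (pos 21) + 4 = pos 25 = 'z'
Result: mzpz

mzpz


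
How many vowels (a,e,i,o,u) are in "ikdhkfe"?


Input: ikdhkfe
Checking each character:
  'i' at position 0: vowel (running total: 1)
  'k' at position 1: consonant
  'd' at position 2: consonant
  'h' at position 3: consonant
  'k' at position 4: consonant
  'f' at position 5: consonant
  'e' at position 6: vowel (running total: 2)
Total vowels: 2

2


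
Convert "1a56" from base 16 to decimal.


Input: "1a56" in base 16
Positional expansion:
  Digit '1' (value 1) x 16^3 = 4096
  Digit 'a' (value 10) x 16^2 = 2560
  Digit '5' (value 5) x 16^1 = 80
  Digit '6' (value 6) x 16^0 = 6
Sum = 6742

6742


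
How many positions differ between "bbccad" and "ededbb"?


Comparing "bbccad" and "ededbb" position by position:
  Position 0: 'b' vs 'e' => DIFFER
  Position 1: 'b' vs 'd' => DIFFER
  Position 2: 'c' vs 'e' => DIFFER
  Position 3: 'c' vs 'd' => DIFFER
  Position 4: 'a' vs 'b' => DIFFER
  Position 5: 'd' vs 'b' => DIFFER
Positions that differ: 6

6


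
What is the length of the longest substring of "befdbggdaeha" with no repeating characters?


Input: "befdbggdaeha"
Sliding window (track last position of each char):
  Position 0 ('b'): window [0,0] length 1 -- new best
  Position 1 ('e'): window [0,1] length 2 -- new best
  Position 2 ('f'): window [0,2] length 3 -- new best
  Position 3 ('d'): window [0,3] length 4 -- new best
  Position 4 ('b'): repeat (last at 0), move window start to 1
  Position 4 ('b'): window [1,4] length 4
  Position 5 ('g'): window [1,5] length 5 -- new best
  Position 6 ('g'): repeat (last at 5), move window start to 6
  Position 6 ('g'): window [6,6] length 1
  Position 7 ('d'): window [6,7] length 2
  Position 8 ('a'): window [6,8] length 3
  Position 9 ('e'): window [6,9] length 4
  Position 10 ('h'): window [6,10] length 5
  Position 11 ('a'): repeat (last at 8), move window start to 9
  Position 11 ('a'): window [9,11] length 3
Longest substring with no repeats: "efdbg" with length 5

5


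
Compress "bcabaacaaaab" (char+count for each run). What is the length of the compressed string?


Input: bcabaacaaaab
Runs:
  'b' x 1 => "b1"
  'c' x 1 => "c1"
  'a' x 1 => "a1"
  'b' x 1 => "b1"
  'a' x 2 => "a2"
  'c' x 1 => "c1"
  'a' x 4 => "a4"
  'b' x 1 => "b1"
Compressed: "b1c1a1b1a2c1a4b1"
Compressed length: 16

16


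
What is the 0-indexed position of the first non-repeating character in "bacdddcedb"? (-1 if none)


Input: bacdddcedb
Character frequencies:
  'a': 1
  'b': 2
  'c': 2
  'd': 4
  'e': 1
Scanning left to right for freq == 1:
  Position 0 ('b'): freq=2, skip
  Position 1 ('a'): unique! => answer = 1

1


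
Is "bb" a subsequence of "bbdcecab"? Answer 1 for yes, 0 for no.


Check if "bb" is a subsequence of "bbdcecab"
Greedy scan:
  Position 0 ('b'): matches sub[0] = 'b'
  Position 1 ('b'): matches sub[1] = 'b'
  Position 2 ('d'): no match needed
  Position 3 ('c'): no match needed
  Position 4 ('e'): no match needed
  Position 5 ('c'): no match needed
  Position 6 ('a'): no match needed
  Position 7 ('b'): no match needed
All 2 characters matched => is a subsequence

1


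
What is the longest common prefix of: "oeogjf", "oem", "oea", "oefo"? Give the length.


Words: oeogjf, oem, oea, oefo
  Position 0: all 'o' => match
  Position 1: all 'e' => match
  Position 2: ('o', 'm', 'a', 'f') => mismatch, stop
LCP = "oe" (length 2)

2


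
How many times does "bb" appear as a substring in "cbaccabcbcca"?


Searching for "bb" in "cbaccabcbcca"
Scanning each position:
  Position 0: "cb" => no
  Position 1: "ba" => no
  Position 2: "ac" => no
  Position 3: "cc" => no
  Position 4: "ca" => no
  Position 5: "ab" => no
  Position 6: "bc" => no
  Position 7: "cb" => no
  Position 8: "bc" => no
  Position 9: "cc" => no
  Position 10: "ca" => no
Total occurrences: 0

0


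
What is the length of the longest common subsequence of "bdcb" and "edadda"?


LCS of "bdcb" and "edadda"
DP table:
           e    d    a    d    d    a
      0    0    0    0    0    0    0
  b   0    0    0    0    0    0    0
  d   0    0    1    1    1    1    1
  c   0    0    1    1    1    1    1
  b   0    0    1    1    1    1    1
LCS length = dp[4][6] = 1

1


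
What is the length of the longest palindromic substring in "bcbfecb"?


Input: "bcbfecb"
Checking substrings for palindromes:
  [0:3] "bcb" (len 3) => palindrome
Longest palindromic substring: "bcb" with length 3

3


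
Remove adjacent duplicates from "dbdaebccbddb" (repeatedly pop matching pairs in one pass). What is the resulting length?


Input: dbdaebccbddb
Stack-based adjacent duplicate removal:
  Read 'd': push. Stack: d
  Read 'b': push. Stack: db
  Read 'd': push. Stack: dbd
  Read 'a': push. Stack: dbda
  Read 'e': push. Stack: dbdae
  Read 'b': push. Stack: dbdaeb
  Read 'c': push. Stack: dbdaebc
  Read 'c': matches stack top 'c' => pop. Stack: dbdaeb
  Read 'b': matches stack top 'b' => pop. Stack: dbdae
  Read 'd': push. Stack: dbdaed
  Read 'd': matches stack top 'd' => pop. Stack: dbdae
  Read 'b': push. Stack: dbdaeb
Final stack: "dbdaeb" (length 6)

6


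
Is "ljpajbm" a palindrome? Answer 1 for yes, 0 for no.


Input: ljpajbm
Reversed: mbjapjl
  Compare pos 0 ('l') with pos 6 ('m'): MISMATCH
  Compare pos 1 ('j') with pos 5 ('b'): MISMATCH
  Compare pos 2 ('p') with pos 4 ('j'): MISMATCH
Result: not a palindrome

0


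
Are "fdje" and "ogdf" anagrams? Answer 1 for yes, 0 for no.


Strings: "fdje", "ogdf"
Sorted first:  defj
Sorted second: dfgo
Differ at position 1: 'e' vs 'f' => not anagrams

0


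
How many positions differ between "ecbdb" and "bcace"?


Comparing "ecbdb" and "bcace" position by position:
  Position 0: 'e' vs 'b' => DIFFER
  Position 1: 'c' vs 'c' => same
  Position 2: 'b' vs 'a' => DIFFER
  Position 3: 'd' vs 'c' => DIFFER
  Position 4: 'b' vs 'e' => DIFFER
Positions that differ: 4

4


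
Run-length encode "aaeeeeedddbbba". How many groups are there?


Input: aaeeeeedddbbba
Scanning for consecutive runs:
  Group 1: 'a' x 2 (positions 0-1)
  Group 2: 'e' x 5 (positions 2-6)
  Group 3: 'd' x 3 (positions 7-9)
  Group 4: 'b' x 3 (positions 10-12)
  Group 5: 'a' x 1 (positions 13-13)
Total groups: 5

5


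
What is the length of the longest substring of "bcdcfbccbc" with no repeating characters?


Input: "bcdcfbccbc"
Sliding window (track last position of each char):
  Position 0 ('b'): window [0,0] length 1 -- new best
  Position 1 ('c'): window [0,1] length 2 -- new best
  Position 2 ('d'): window [0,2] length 3 -- new best
  Position 3 ('c'): repeat (last at 1), move window start to 2
  Position 3 ('c'): window [2,3] length 2
  Position 4 ('f'): window [2,4] length 3
  Position 5 ('b'): window [2,5] length 4 -- new best
  Position 6 ('c'): repeat (last at 3), move window start to 4
  Position 6 ('c'): window [4,6] length 3
  Position 7 ('c'): repeat (last at 6), move window start to 7
  Position 7 ('c'): window [7,7] length 1
  Position 8 ('b'): window [7,8] length 2
  Position 9 ('c'): repeat (last at 7), move window start to 8
  Position 9 ('c'): window [8,9] length 2
Longest substring with no repeats: "dcfb" with length 4

4


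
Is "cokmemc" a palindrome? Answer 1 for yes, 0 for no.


Input: cokmemc
Reversed: cmemkoc
  Compare pos 0 ('c') with pos 6 ('c'): match
  Compare pos 1 ('o') with pos 5 ('m'): MISMATCH
  Compare pos 2 ('k') with pos 4 ('e'): MISMATCH
Result: not a palindrome

0


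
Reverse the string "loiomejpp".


Input: loiomejpp
Reading characters right to left:
  Position 8: 'p'
  Position 7: 'p'
  Position 6: 'j'
  Position 5: 'e'
  Position 4: 'm'
  Position 3: 'o'
  Position 2: 'i'
  Position 1: 'o'
  Position 0: 'l'
Reversed: ppjemoiol

ppjemoiol


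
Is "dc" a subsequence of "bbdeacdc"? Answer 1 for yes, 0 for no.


Check if "dc" is a subsequence of "bbdeacdc"
Greedy scan:
  Position 0 ('b'): no match needed
  Position 1 ('b'): no match needed
  Position 2 ('d'): matches sub[0] = 'd'
  Position 3 ('e'): no match needed
  Position 4 ('a'): no match needed
  Position 5 ('c'): matches sub[1] = 'c'
  Position 6 ('d'): no match needed
  Position 7 ('c'): no match needed
All 2 characters matched => is a subsequence

1


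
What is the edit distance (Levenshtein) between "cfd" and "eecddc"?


Computing edit distance: "cfd" -> "eecddc"
DP table:
           e    e    c    d    d    c
      0    1    2    3    4    5    6
  c   1    1    2    2    3    4    5
  f   2    2    2    3    3    4    5
  d   3    3    3    3    3    3    4
Edit distance = dp[3][6] = 4

4


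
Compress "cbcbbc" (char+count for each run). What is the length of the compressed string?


Input: cbcbbc
Runs:
  'c' x 1 => "c1"
  'b' x 1 => "b1"
  'c' x 1 => "c1"
  'b' x 2 => "b2"
  'c' x 1 => "c1"
Compressed: "c1b1c1b2c1"
Compressed length: 10

10


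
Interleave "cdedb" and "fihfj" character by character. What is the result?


Interleaving "cdedb" and "fihfj":
  Position 0: 'c' from first, 'f' from second => "cf"
  Position 1: 'd' from first, 'i' from second => "di"
  Position 2: 'e' from first, 'h' from second => "eh"
  Position 3: 'd' from first, 'f' from second => "df"
  Position 4: 'b' from first, 'j' from second => "bj"
Result: cfdiehdfbj

cfdiehdfbj


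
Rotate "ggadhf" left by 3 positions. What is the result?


Input: "ggadhf", rotate left by 3
First 3 characters: "gga"
Remaining characters: "dhf"
Concatenate remaining + first: "dhf" + "gga" = "dhfgga"

dhfgga


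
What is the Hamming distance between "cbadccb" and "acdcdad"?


Comparing "cbadccb" and "acdcdad" position by position:
  Position 0: 'c' vs 'a' => differ
  Position 1: 'b' vs 'c' => differ
  Position 2: 'a' vs 'd' => differ
  Position 3: 'd' vs 'c' => differ
  Position 4: 'c' vs 'd' => differ
  Position 5: 'c' vs 'a' => differ
  Position 6: 'b' vs 'd' => differ
Total differences (Hamming distance): 7

7


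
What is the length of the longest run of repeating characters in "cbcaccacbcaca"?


Input: "cbcaccacbcaca"
Scanning for longest run:
  Position 1 ('b'): new char, reset run to 1
  Position 2 ('c'): new char, reset run to 1
  Position 3 ('a'): new char, reset run to 1
  Position 4 ('c'): new char, reset run to 1
  Position 5 ('c'): continues run of 'c', length=2
  Position 6 ('a'): new char, reset run to 1
  Position 7 ('c'): new char, reset run to 1
  Position 8 ('b'): new char, reset run to 1
  Position 9 ('c'): new char, reset run to 1
  Position 10 ('a'): new char, reset run to 1
  Position 11 ('c'): new char, reset run to 1
  Position 12 ('a'): new char, reset run to 1
Longest run: 'c' with length 2

2


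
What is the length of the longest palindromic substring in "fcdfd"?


Input: "fcdfd"
Checking substrings for palindromes:
  [2:5] "dfd" (len 3) => palindrome
Longest palindromic substring: "dfd" with length 3

3


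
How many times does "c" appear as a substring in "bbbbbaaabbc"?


Searching for "c" in "bbbbbaaabbc"
Scanning each position:
  Position 0: "b" => no
  Position 1: "b" => no
  Position 2: "b" => no
  Position 3: "b" => no
  Position 4: "b" => no
  Position 5: "a" => no
  Position 6: "a" => no
  Position 7: "a" => no
  Position 8: "b" => no
  Position 9: "b" => no
  Position 10: "c" => MATCH
Total occurrences: 1

1


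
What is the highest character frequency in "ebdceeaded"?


Input: ebdceeaded
Character counts:
  'a': 1
  'b': 1
  'c': 1
  'd': 3
  'e': 4
Maximum frequency: 4

4


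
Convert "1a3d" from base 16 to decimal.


Input: "1a3d" in base 16
Positional expansion:
  Digit '1' (value 1) x 16^3 = 4096
  Digit 'a' (value 10) x 16^2 = 2560
  Digit '3' (value 3) x 16^1 = 48
  Digit 'd' (value 13) x 16^0 = 13
Sum = 6717

6717


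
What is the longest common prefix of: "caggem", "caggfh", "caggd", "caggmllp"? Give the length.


Words: caggem, caggfh, caggd, caggmllp
  Position 0: all 'c' => match
  Position 1: all 'a' => match
  Position 2: all 'g' => match
  Position 3: all 'g' => match
  Position 4: ('e', 'f', 'd', 'm') => mismatch, stop
LCP = "cagg" (length 4)

4


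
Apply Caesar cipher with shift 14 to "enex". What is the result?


Caesar cipher: shift "enex" by 14
  'e' (pos 4) + 14 = pos 18 = 's'
  'n' (pos 13) + 14 = pos 1 = 'b'
  'e' (pos 4) + 14 = pos 18 = 's'
  'x' (pos 23) + 14 = pos 11 = 'l'
Result: sbsl

sbsl


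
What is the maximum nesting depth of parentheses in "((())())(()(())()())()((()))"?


Input: "((())())(()(())()())()((()))"
Tracking depth:
  Position 0 '(': depth becomes 1
  Position 1 '(': depth becomes 2
  Position 2 '(': depth becomes 3
  Position 3 ')': depth becomes 2
  Position 4 ')': depth becomes 1
  Position 5 '(': depth becomes 2
  Position 6 ')': depth becomes 1
  Position 7 ')': depth becomes 0
  Position 8 '(': depth becomes 1
  Position 9 '(': depth becomes 2
  Position 10 ')': depth becomes 1
  Position 11 '(': depth becomes 2
  Position 12 '(': depth becomes 3
  Position 13 ')': depth becomes 2
  Position 14 ')': depth becomes 1
  Position 15 '(': depth becomes 2
  Position 16 ')': depth becomes 1
  Position 17 '(': depth becomes 2
  Position 18 ')': depth becomes 1
  Position 19 ')': depth becomes 0
  Position 20 '(': depth becomes 1
  Position 21 ')': depth becomes 0
  Position 22 '(': depth becomes 1
  Position 23 '(': depth becomes 2
  Position 24 '(': depth becomes 3
  Position 25 ')': depth becomes 2
  Position 26 ')': depth becomes 1
  Position 27 ')': depth becomes 0
Maximum depth reached: 3

3


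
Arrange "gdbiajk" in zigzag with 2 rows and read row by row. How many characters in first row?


Zigzag "gdbiajk" into 2 rows:
Placing characters:
  'g' => row 0
  'd' => row 1
  'b' => row 0
  'i' => row 1
  'a' => row 0
  'j' => row 1
  'k' => row 0
Rows:
  Row 0: "gbak"
  Row 1: "dij"
First row length: 4

4


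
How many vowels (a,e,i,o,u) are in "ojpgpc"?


Input: ojpgpc
Checking each character:
  'o' at position 0: vowel (running total: 1)
  'j' at position 1: consonant
  'p' at position 2: consonant
  'g' at position 3: consonant
  'p' at position 4: consonant
  'c' at position 5: consonant
Total vowels: 1

1


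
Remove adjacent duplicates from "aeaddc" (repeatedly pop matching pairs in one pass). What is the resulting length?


Input: aeaddc
Stack-based adjacent duplicate removal:
  Read 'a': push. Stack: a
  Read 'e': push. Stack: ae
  Read 'a': push. Stack: aea
  Read 'd': push. Stack: aead
  Read 'd': matches stack top 'd' => pop. Stack: aea
  Read 'c': push. Stack: aeac
Final stack: "aeac" (length 4)

4
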